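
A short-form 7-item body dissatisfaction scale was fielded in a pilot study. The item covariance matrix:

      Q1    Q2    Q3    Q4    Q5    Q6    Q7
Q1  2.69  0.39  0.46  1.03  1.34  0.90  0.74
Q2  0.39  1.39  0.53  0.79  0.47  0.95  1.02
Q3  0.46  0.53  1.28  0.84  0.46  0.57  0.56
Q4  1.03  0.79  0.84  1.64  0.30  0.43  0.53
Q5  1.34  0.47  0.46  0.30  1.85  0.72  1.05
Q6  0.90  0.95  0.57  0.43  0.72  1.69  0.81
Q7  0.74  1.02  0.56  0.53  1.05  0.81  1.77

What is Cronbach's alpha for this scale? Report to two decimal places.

sum of item variances = 2.69 + 1.39 + 1.28 + 1.64 + 1.85 + 1.69 + 1.77 = 12.31
Σ_{i<j} σ_ij = 14.89
Var(T) = 12.31 + 2 × 14.89 = 42.09
α = (k/(k−1))·(1 − sum of item variances/Var(T)) = (7/6)·(1 − 12.31/42.09) = 0.83

Cronbach's alpha = 0.83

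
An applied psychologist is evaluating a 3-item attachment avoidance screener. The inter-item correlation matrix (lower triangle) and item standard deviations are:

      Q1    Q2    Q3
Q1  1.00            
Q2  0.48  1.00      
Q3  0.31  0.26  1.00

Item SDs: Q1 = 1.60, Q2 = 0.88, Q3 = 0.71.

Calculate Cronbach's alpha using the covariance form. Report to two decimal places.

Σσ²ᵢ = 1.60² + 0.88² + 0.71² = 3.8385
Covariances σ_ij = r_ij · s_i · s_j:
  σ(Q1,Q2) = 0.48 × 1.60 × 0.88 = 0.6758
  σ(Q1,Q3) = 0.31 × 1.60 × 0.71 = 0.3522
  σ(Q2,Q3) = 0.26 × 0.88 × 0.71 = 0.1624
σ²_T = Σσ²ᵢ + 2·Σσ_ij = 3.8385 + 2 × 1.1904 = 6.2193
α = (3/2)·(1 − 3.8385/6.2193) = 0.57

Cronbach's alpha = 0.57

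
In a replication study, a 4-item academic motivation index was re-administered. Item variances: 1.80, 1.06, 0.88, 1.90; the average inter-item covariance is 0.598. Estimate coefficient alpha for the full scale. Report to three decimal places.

sum of item variances = 1.80 + 1.06 + 0.88 + 1.90 = 5.64
Sum of the 6 distinct covariances = 6 × 0.598 = 3.588
Var(T) = sum of item variances + 2·Σcov = 5.64 + 2 × 3.588 = 12.816
α = (4/3)·(1 − 5.64/12.816) = 0.747

α = 0.747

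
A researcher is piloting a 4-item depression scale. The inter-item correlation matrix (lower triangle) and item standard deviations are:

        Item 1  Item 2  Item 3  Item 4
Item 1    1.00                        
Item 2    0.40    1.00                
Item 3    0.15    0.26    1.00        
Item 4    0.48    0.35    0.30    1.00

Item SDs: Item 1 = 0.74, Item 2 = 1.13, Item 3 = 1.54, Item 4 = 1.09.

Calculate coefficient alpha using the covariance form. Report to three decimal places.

coefficient alpha = 0.611

Σσ²ᵢ = 0.74² + 1.13² + 1.54² + 1.09² = 5.3842
Covariances σ_ij = r_ij · s_i · s_j:
  σ(Item 1,Item 2) = 0.40 × 0.74 × 1.13 = 0.3345
  σ(Item 1,Item 3) = 0.15 × 0.74 × 1.54 = 0.1709
  σ(Item 1,Item 4) = 0.48 × 0.74 × 1.09 = 0.3872
  σ(Item 2,Item 3) = 0.26 × 1.13 × 1.54 = 0.4525
  σ(Item 2,Item 4) = 0.35 × 1.13 × 1.09 = 0.4311
  σ(Item 3,Item 4) = 0.30 × 1.54 × 1.09 = 0.5036
σ²_T = Σσ²ᵢ + 2·Σσ_ij = 5.3842 + 2 × 2.2798 = 9.9438
α = (4/3)·(1 − 5.3842/9.9438) = 0.611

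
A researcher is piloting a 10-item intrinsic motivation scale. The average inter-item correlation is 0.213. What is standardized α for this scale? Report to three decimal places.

standardized α = 0.730

Standardized α = k·r̄ / (1 + (k−1)·r̄) = 10 × 0.213 / (1 + 9 × 0.213)
  = 2.1300 / 2.9170 = 0.730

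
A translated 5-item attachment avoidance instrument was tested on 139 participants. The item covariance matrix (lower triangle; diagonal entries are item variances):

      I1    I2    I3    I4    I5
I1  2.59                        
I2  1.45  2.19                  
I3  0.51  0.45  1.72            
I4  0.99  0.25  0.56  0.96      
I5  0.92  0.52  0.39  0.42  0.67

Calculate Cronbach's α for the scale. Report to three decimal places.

sum of item variances = 2.59 + 2.19 + 1.72 + 0.96 + 0.67 = 8.13
Sum of the distinct covariances = 6.46
σ²_T = 8.13 + 2 × 6.46 = 21.05
α = (k/(k−1))·(1 − sum of item variances/σ²_T) = (5/4)·(1 − 8.13/21.05) = 0.767

α = 0.767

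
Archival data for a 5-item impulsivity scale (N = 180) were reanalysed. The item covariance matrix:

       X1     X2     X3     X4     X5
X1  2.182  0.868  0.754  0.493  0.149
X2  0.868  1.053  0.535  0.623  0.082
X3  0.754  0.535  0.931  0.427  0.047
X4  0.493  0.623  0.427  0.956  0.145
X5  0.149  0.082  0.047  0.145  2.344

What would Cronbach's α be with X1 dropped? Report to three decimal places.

α = 0.551

Remaining items: X2, X3, X4, X5 (k = 4).
sum of item variances = 1.053 + 0.931 + 0.956 + 2.344 = 5.284
Var(T) = 5.284 + 2 × 1.859 = 9.002
α (item deleted) = (4/3)·(1 − 5.284/9.002) = 0.551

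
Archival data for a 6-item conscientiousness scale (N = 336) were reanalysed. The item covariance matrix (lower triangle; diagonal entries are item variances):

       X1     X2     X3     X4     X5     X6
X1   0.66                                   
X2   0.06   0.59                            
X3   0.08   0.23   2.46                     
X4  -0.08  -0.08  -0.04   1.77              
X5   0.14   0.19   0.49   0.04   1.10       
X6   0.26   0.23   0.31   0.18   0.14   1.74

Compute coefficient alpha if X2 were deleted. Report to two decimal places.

coefficient alpha = 0.35

Remaining items: X1, X3, X4, X5, X6 (k = 5).
Σσ²ᵢ = 0.66 + 2.46 + 1.77 + 1.10 + 1.74 = 7.73
σ²_total = 7.73 + 2 × 1.52 = 10.77
α (item deleted) = (5/4)·(1 − 7.73/10.77) = 0.35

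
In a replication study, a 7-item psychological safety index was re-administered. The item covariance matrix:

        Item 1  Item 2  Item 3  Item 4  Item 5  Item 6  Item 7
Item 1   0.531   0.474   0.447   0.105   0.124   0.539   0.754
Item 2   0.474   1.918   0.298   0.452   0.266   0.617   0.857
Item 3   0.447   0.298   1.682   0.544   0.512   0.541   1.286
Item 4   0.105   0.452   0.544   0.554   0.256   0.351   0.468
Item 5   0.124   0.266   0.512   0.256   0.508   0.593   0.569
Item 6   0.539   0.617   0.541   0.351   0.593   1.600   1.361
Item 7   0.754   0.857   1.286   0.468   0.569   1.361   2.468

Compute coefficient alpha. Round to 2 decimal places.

ΣVar(i) = 0.531 + 1.918 + 1.682 + 0.554 + 0.508 + 1.600 + 2.468 = 9.261
Sum of off-diagonal covariances = 11.414
Var(T) = 9.261 + 2 × 11.414 = 32.089
α = (k/(k−1))·(1 − ΣVar(i)/Var(T)) = (7/6)·(1 − 9.261/32.089) = 0.83

α = 0.83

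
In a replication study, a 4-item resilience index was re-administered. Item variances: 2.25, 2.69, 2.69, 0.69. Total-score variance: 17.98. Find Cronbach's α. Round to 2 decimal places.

α = 0.72

ΣVar(i) = 2.25 + 2.69 + 2.69 + 0.69 = 8.32
α = (k/(k−1))·(1 − ΣVar(i)/σ²_total) = (4/3)·(1 − 8.32/17.98) = 0.72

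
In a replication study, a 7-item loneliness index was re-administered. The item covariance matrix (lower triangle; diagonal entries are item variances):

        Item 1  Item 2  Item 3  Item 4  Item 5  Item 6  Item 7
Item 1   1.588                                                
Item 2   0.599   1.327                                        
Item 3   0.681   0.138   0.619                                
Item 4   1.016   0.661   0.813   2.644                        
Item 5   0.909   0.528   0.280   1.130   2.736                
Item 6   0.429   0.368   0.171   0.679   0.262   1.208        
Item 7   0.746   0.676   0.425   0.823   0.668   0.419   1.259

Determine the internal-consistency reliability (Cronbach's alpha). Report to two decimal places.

Σσᵢ² = 1.588 + 1.327 + 0.619 + 2.644 + 2.736 + 1.208 + 1.259 = 11.381
Sum of the distinct covariances = 12.421
σ²_T = 11.381 + 2 × 12.421 = 36.223
α = (k/(k−1))·(1 − Σσᵢ²/σ²_T) = (7/6)·(1 − 11.381/36.223) = 0.80

α = 0.80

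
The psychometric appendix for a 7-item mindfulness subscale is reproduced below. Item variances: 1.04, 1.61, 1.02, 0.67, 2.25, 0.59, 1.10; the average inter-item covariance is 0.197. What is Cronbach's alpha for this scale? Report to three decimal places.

Σσᵢ² = 1.04 + 1.61 + 1.02 + 0.67 + 2.25 + 0.59 + 1.10 = 8.28
Sum of the 21 distinct covariances = 21 × 0.197 = 4.137
σ²_T = Σσᵢ² + 2·Σcov = 8.28 + 2 × 4.137 = 16.554
α = (7/6)·(1 − 8.28/16.554) = 0.583

α = 0.583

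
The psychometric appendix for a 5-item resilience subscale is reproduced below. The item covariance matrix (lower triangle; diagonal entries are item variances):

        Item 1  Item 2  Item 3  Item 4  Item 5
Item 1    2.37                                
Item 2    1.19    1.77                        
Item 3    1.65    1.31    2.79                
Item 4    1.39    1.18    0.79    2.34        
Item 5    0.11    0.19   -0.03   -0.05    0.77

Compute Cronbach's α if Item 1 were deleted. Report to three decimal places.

Remaining items: Item 2, Item 3, Item 4, Item 5 (k = 4).
sum of item variances = 1.77 + 2.79 + 2.34 + 0.77 = 7.67
Var(T) = 7.67 + 2 × 3.39 = 14.45
α (item deleted) = (4/3)·(1 − 7.67/14.45) = 0.626

α = 0.626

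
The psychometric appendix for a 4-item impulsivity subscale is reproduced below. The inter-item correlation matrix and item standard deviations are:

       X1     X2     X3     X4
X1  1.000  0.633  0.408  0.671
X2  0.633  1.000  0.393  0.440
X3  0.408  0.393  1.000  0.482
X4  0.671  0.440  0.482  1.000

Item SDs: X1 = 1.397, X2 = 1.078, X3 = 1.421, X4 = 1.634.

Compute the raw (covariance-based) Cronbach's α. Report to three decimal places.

Cronbach's α = 0.797

Σσ²ᵢ = 1.397² + 1.078² + 1.421² + 1.634² = 7.8029
Covariances σ_ij = r_ij · s_i · s_j:
  σ(X1,X2) = 0.633 × 1.397 × 1.078 = 0.9533
  σ(X1,X3) = 0.408 × 1.397 × 1.421 = 0.8099
  σ(X1,X4) = 0.671 × 1.397 × 1.634 = 1.5317
  σ(X2,X3) = 0.393 × 1.078 × 1.421 = 0.6020
  σ(X2,X4) = 0.440 × 1.078 × 1.634 = 0.7750
  σ(X3,X4) = 0.482 × 1.421 × 1.634 = 1.1192
σ²_T = Σσ²ᵢ + 2·Σσ_ij = 7.8029 + 2 × 5.7911 = 19.3851
α = (4/3)·(1 − 7.8029/19.3851) = 0.797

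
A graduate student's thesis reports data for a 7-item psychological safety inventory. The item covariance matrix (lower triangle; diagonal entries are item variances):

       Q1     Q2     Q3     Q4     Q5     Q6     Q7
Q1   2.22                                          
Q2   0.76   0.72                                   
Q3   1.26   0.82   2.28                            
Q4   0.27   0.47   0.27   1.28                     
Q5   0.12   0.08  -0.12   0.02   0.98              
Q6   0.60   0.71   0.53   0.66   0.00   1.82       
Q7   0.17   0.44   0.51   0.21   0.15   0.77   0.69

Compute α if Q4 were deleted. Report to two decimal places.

α = 0.73

Remaining items: Q1, Q2, Q3, Q5, Q6, Q7 (k = 6).
sum of item variances = 2.22 + 0.72 + 2.28 + 0.98 + 1.82 + 0.69 = 8.71
total variance = 8.71 + 2 × 6.80 = 22.31
α (item deleted) = (6/5)·(1 − 8.71/22.31) = 0.73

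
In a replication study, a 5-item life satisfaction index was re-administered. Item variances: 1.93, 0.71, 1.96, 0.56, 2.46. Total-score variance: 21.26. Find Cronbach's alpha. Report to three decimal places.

Cronbach's alpha = 0.802

Σσ²ᵢ = 1.93 + 0.71 + 1.96 + 0.56 + 2.46 = 7.62
α = (k/(k−1))·(1 − Σσ²ᵢ/σ²_T) = (5/4)·(1 − 7.62/21.26) = 0.802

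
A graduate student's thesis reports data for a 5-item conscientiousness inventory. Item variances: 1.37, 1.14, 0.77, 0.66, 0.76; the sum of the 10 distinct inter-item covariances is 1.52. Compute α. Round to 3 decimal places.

α = 0.491

Σσ²ᵢ = 1.37 + 1.14 + 0.77 + 0.66 + 0.76 = 4.70
Sum of distinct covariances = 1.52
σ²_T = Σσ²ᵢ + 2·Σcov = 4.70 + 2 × 1.52 = 7.74
α = (5/4)·(1 − 4.70/7.74) = 0.491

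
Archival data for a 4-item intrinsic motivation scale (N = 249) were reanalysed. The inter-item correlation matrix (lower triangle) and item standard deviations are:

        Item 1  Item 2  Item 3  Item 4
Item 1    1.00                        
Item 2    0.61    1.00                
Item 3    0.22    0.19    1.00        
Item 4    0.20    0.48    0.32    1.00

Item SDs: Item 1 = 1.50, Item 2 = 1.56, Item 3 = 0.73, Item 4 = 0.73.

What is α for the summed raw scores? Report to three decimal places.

Σσ²ᵢ = 1.50² + 1.56² + 0.73² + 0.73² = 5.7494
Covariances σ_ij = r_ij · s_i · s_j:
  σ(Item 1,Item 2) = 0.61 × 1.50 × 1.56 = 1.4274
  σ(Item 1,Item 3) = 0.22 × 1.50 × 0.73 = 0.2409
  σ(Item 1,Item 4) = 0.20 × 1.50 × 0.73 = 0.2190
  σ(Item 2,Item 3) = 0.19 × 1.56 × 0.73 = 0.2164
  σ(Item 2,Item 4) = 0.48 × 1.56 × 0.73 = 0.5466
  σ(Item 3,Item 4) = 0.32 × 0.73 × 0.73 = 0.1705
σ²_T = Σσ²ᵢ + 2·Σσ_ij = 5.7494 + 2 × 2.8208 = 11.3910
α = (4/3)·(1 − 5.7494/11.3910) = 0.660

α = 0.660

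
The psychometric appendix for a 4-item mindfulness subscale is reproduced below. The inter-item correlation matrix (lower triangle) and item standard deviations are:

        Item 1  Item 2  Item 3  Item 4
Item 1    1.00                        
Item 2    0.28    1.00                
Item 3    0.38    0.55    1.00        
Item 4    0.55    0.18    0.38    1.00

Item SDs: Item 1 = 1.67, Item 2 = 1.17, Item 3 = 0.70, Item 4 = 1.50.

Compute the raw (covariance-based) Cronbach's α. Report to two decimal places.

α = 0.67

Σσ²ᵢ = 1.67² + 1.17² + 0.70² + 1.50² = 6.8978
Covariances σ_ij = r_ij · s_i · s_j:
  σ(Item 1,Item 2) = 0.28 × 1.67 × 1.17 = 0.5471
  σ(Item 1,Item 3) = 0.38 × 1.67 × 0.70 = 0.4442
  σ(Item 1,Item 4) = 0.55 × 1.67 × 1.50 = 1.3778
  σ(Item 2,Item 3) = 0.55 × 1.17 × 0.70 = 0.4504
  σ(Item 2,Item 4) = 0.18 × 1.17 × 1.50 = 0.3159
  σ(Item 3,Item 4) = 0.38 × 0.70 × 1.50 = 0.3990
σ²_T = Σσ²ᵢ + 2·Σσ_ij = 6.8978 + 2 × 3.5344 = 13.9666
α = (4/3)·(1 − 6.8978/13.9666) = 0.67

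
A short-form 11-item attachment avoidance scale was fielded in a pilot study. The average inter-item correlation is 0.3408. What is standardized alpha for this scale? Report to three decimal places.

standardized alpha = 0.850

Standardized α = k·r̄ / (1 + (k−1)·r̄) = 11 × 0.3408 / (1 + 10 × 0.3408)
  = 3.7488 / 4.4080 = 0.850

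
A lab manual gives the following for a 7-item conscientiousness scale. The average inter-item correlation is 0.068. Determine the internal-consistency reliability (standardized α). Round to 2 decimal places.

standardized α = 0.34

Standardized α = k·r̄ / (1 + (k−1)·r̄) = 7 × 0.068 / (1 + 6 × 0.068)
  = 0.4760 / 1.4080 = 0.34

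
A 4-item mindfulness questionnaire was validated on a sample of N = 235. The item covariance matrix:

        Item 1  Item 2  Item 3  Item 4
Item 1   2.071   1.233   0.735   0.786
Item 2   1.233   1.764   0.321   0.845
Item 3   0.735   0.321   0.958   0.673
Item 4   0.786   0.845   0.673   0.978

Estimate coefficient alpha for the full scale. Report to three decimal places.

Σσᵢ² = 2.071 + 1.764 + 0.958 + 0.978 = 5.771
Σ_{i<j} σ_ij = 4.593
σ²_total = 5.771 + 2 × 4.593 = 14.957
α = (k/(k−1))·(1 − Σσᵢ²/σ²_total) = (4/3)·(1 − 5.771/14.957) = 0.819

α = 0.819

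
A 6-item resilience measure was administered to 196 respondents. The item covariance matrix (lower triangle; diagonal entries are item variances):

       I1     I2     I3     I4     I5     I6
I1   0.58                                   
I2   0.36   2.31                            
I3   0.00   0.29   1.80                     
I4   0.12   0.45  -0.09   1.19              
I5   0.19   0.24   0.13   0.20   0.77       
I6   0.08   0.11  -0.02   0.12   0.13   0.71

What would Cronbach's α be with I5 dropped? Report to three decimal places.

Cronbach's α = 0.376

Remaining items: I1, I2, I3, I4, I6 (k = 5).
Σσ²ᵢ = 0.58 + 2.31 + 1.80 + 1.19 + 0.71 = 6.59
σ²_total = 6.59 + 2 × 1.42 = 9.43
α (item deleted) = (5/4)·(1 − 6.59/9.43) = 0.376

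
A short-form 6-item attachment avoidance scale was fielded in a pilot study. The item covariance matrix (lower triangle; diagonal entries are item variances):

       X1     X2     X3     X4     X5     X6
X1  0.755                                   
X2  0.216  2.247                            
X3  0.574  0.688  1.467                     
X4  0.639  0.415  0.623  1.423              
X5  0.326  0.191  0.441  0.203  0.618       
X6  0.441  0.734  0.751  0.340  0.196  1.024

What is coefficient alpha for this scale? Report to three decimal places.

sum of item variances = 0.755 + 2.247 + 1.467 + 1.423 + 0.618 + 1.024 = 7.534
Σ_{i<j} σ_ij = 6.778
σ²_total = 7.534 + 2 × 6.778 = 21.090
α = (k/(k−1))·(1 − sum of item variances/σ²_total) = (6/5)·(1 − 7.534/21.090) = 0.771

coefficient alpha = 0.771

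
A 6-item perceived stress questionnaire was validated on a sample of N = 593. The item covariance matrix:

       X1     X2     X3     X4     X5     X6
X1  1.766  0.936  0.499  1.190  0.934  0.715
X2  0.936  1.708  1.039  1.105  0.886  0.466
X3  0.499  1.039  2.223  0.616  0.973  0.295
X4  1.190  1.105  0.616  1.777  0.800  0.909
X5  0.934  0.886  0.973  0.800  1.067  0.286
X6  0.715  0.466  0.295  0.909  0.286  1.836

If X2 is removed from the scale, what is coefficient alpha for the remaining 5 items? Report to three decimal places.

α = 0.781

Remaining items: X1, X3, X4, X5, X6 (k = 5).
sum of item variances = 1.766 + 2.223 + 1.777 + 1.067 + 1.836 = 8.669
σ²_total = 8.669 + 2 × 7.217 = 23.103
α (item deleted) = (5/4)·(1 − 8.669/23.103) = 0.781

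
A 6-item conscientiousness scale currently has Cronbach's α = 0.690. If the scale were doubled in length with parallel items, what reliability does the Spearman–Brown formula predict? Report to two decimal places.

Length factor m = 2
α' = m·α / (1 + (m−1)·α)
   = 2 × 0.690 / (1 + (2 − 1) × 0.690)
   = 1.3800 / 1.6900 = 0.82

predicted reliability = 0.82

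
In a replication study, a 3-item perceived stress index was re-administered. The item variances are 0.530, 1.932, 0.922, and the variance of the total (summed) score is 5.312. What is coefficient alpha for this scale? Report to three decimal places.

Σσ²ᵢ = 0.530 + 1.932 + 0.922 = 3.384
α = (k/(k−1))·(1 − Σσ²ᵢ/σ²_total) = (3/2)·(1 − 3.384/5.312) = 0.544

coefficient alpha = 0.544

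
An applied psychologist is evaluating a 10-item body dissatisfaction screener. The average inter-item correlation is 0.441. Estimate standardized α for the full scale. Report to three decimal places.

α = 0.888

Standardized α = k·r̄ / (1 + (k−1)·r̄) = 10 × 0.441 / (1 + 9 × 0.441)
  = 4.4100 / 4.9690 = 0.888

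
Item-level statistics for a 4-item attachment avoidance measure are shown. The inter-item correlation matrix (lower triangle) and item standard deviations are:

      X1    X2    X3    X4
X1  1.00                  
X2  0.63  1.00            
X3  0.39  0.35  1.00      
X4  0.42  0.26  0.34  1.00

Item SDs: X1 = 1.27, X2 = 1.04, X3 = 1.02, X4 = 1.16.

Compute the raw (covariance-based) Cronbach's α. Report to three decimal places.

Σσ²ᵢ = 1.27² + 1.04² + 1.02² + 1.16² = 5.0805
Covariances σ_ij = r_ij · s_i · s_j:
  σ(X1,X2) = 0.63 × 1.27 × 1.04 = 0.8321
  σ(X1,X3) = 0.39 × 1.27 × 1.02 = 0.5052
  σ(X1,X4) = 0.42 × 1.27 × 1.16 = 0.6187
  σ(X2,X3) = 0.35 × 1.04 × 1.02 = 0.3713
  σ(X2,X4) = 0.26 × 1.04 × 1.16 = 0.3137
  σ(X3,X4) = 0.34 × 1.02 × 1.16 = 0.4023
σ²_T = Σσ²ᵢ + 2·Σσ_ij = 5.0805 + 2 × 3.0433 = 11.1671
α = (4/3)·(1 − 5.0805/11.1671) = 0.727

α = 0.727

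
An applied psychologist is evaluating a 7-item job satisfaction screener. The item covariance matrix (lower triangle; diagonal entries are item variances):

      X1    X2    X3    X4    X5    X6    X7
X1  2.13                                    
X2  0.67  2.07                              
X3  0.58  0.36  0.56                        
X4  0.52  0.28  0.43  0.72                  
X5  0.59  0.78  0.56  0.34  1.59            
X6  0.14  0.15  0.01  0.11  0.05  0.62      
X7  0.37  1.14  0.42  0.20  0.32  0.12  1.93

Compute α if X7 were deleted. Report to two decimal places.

α = 0.71

Remaining items: X1, X2, X3, X4, X5, X6 (k = 6).
Σσᵢ² = 2.13 + 2.07 + 0.56 + 0.72 + 1.59 + 0.62 = 7.69
Var(T) = 7.69 + 2 × 5.57 = 18.83
α (item deleted) = (6/5)·(1 − 7.69/18.83) = 0.71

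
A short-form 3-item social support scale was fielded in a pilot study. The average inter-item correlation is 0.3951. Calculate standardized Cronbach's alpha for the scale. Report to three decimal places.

Standardized α = k·r̄ / (1 + (k−1)·r̄) = 3 × 0.3951 / (1 + 2 × 0.3951)
  = 1.1853 / 1.7902 = 0.662

standardized Cronbach's alpha = 0.662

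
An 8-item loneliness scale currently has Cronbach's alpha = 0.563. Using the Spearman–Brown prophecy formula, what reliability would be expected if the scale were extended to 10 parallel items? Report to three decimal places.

Length factor m = 10/8 = 1.2500
α' = m·α / (1 + (m−1)·α)
   = 10/8 × 0.563 / (1 + (10/8 − 1) × 0.563)
   = 0.7037 / 1.1407 = 0.617

predicted reliability = 0.617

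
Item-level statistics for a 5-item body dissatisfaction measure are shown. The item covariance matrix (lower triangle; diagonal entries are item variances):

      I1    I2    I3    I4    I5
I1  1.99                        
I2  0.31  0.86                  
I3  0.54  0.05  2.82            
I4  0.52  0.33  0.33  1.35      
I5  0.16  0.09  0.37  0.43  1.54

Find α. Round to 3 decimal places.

α = 0.528

ΣVar(i) = 1.99 + 0.86 + 2.82 + 1.35 + 1.54 = 8.56
Sum of off-diagonal covariances = 3.13
σ²_T = 8.56 + 2 × 3.13 = 14.82
α = (k/(k−1))·(1 − ΣVar(i)/σ²_T) = (5/4)·(1 − 8.56/14.82) = 0.528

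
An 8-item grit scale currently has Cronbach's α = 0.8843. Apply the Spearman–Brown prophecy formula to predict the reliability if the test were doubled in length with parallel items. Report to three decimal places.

predicted reliability = 0.939

Length factor m = 2
α' = m·α / (1 + (m−1)·α)
   = 2 × 0.8843 / (1 + (2 − 1) × 0.8843)
   = 1.7686 / 1.8843 = 0.939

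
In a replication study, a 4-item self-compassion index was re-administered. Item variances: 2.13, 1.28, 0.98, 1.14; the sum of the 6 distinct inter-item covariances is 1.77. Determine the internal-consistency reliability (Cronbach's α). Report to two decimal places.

Cronbach's α = 0.52

Σσ²ᵢ = 2.13 + 1.28 + 0.98 + 1.14 = 5.53
Sum of distinct covariances = 1.77
σ²_total = Σσ²ᵢ + 2·Σcov = 5.53 + 2 × 1.77 = 9.07
α = (4/3)·(1 − 5.53/9.07) = 0.52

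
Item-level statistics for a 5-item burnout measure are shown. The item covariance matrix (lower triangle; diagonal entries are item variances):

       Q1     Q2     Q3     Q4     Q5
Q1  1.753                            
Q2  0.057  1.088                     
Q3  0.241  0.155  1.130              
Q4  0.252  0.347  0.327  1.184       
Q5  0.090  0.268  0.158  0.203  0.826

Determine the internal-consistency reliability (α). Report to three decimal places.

Σσ²ᵢ = 1.753 + 1.088 + 1.130 + 1.184 + 0.826 = 5.981
Sum of off-diagonal covariances = 2.098
σ²_total = 5.981 + 2 × 2.098 = 10.177
α = (k/(k−1))·(1 − Σσ²ᵢ/σ²_total) = (5/4)·(1 − 5.981/10.177) = 0.515

α = 0.515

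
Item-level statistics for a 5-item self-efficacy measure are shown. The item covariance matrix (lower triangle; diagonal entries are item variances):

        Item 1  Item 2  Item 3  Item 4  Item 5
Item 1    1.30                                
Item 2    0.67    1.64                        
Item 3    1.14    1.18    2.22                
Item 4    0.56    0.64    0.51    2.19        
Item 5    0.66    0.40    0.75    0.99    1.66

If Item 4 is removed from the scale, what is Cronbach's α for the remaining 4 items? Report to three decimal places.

Remaining items: Item 1, Item 2, Item 3, Item 5 (k = 4).
Σσ²ᵢ = 1.30 + 1.64 + 2.22 + 1.66 = 6.82
σ²_T = 6.82 + 2 × 4.80 = 16.42
α (item deleted) = (4/3)·(1 − 6.82/16.42) = 0.780

Cronbach's α = 0.780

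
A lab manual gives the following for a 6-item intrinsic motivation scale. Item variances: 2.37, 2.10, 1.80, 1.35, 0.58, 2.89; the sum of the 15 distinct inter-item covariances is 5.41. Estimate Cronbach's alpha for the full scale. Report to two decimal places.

Σσᵢ² = 2.37 + 2.10 + 1.80 + 1.35 + 0.58 + 2.89 = 11.09
Sum of distinct covariances = 5.41
σ²_T = Σσᵢ² + 2·Σcov = 11.09 + 2 × 5.41 = 21.91
α = (6/5)·(1 − 11.09/21.91) = 0.59

α = 0.59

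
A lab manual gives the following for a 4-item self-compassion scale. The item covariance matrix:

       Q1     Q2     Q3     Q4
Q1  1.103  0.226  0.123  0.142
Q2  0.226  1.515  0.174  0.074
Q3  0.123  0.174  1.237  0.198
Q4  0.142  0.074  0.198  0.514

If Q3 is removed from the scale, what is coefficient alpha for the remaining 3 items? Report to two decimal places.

coefficient alpha = 0.33

Remaining items: Q1, Q2, Q4 (k = 3).
Σσᵢ² = 1.103 + 1.515 + 0.514 = 3.132
Var(T) = 3.132 + 2 × 0.442 = 4.016
α (item deleted) = (3/2)·(1 − 3.132/4.016) = 0.33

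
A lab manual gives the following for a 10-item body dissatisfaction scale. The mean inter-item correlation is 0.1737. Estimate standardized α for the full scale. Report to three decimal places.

standardized α = 0.678

Standardized α = k·r̄ / (1 + (k−1)·r̄) = 10 × 0.1737 / (1 + 9 × 0.1737)
  = 1.7370 / 2.5633 = 0.678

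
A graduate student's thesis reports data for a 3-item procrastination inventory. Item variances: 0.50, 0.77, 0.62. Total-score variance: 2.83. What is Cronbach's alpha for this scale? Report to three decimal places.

Σσ²ᵢ = 0.50 + 0.77 + 0.62 = 1.89
α = (k/(k−1))·(1 − Σσ²ᵢ/Var(T)) = (3/2)·(1 − 1.89/2.83) = 0.498

α = 0.498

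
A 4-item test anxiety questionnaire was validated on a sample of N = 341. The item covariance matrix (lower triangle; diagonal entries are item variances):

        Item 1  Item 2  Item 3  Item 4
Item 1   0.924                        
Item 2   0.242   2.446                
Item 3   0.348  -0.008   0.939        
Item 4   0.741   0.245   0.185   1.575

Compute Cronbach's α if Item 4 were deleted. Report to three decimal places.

Remaining items: Item 1, Item 2, Item 3 (k = 3).
ΣVar(i) = 0.924 + 2.446 + 0.939 = 4.309
σ²_T = 4.309 + 2 × 0.582 = 5.473
α (item deleted) = (3/2)·(1 − 4.309/5.473) = 0.319

α = 0.319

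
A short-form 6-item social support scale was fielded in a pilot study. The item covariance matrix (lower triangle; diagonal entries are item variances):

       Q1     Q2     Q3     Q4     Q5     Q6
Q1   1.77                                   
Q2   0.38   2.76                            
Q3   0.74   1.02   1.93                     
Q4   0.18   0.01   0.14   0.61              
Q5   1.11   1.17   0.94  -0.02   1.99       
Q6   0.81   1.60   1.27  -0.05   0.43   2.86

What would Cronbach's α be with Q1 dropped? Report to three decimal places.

α = 0.702

Remaining items: Q2, Q3, Q4, Q5, Q6 (k = 5).
sum of item variances = 2.76 + 1.93 + 0.61 + 1.99 + 2.86 = 10.15
Var(T) = 10.15 + 2 × 6.51 = 23.17
α (item deleted) = (5/4)·(1 − 10.15/23.17) = 0.702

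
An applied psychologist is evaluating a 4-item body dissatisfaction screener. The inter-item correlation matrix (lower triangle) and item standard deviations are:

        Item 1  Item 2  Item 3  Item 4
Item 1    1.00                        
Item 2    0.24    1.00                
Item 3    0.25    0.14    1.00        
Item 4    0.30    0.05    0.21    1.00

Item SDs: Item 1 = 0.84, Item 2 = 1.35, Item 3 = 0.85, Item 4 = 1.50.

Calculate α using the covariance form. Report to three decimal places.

Σσ²ᵢ = 0.84² + 1.35² + 0.85² + 1.50² = 5.5006
Covariances σ_ij = r_ij · s_i · s_j:
  σ(Item 1,Item 2) = 0.24 × 0.84 × 1.35 = 0.2722
  σ(Item 1,Item 3) = 0.25 × 0.84 × 0.85 = 0.1785
  σ(Item 1,Item 4) = 0.30 × 0.84 × 1.50 = 0.3780
  σ(Item 2,Item 3) = 0.14 × 1.35 × 0.85 = 0.1607
  σ(Item 2,Item 4) = 0.05 × 1.35 × 1.50 = 0.1013
  σ(Item 3,Item 4) = 0.21 × 0.85 × 1.50 = 0.2677
σ²_T = Σσ²ᵢ + 2·Σσ_ij = 5.5006 + 2 × 1.3584 = 8.2174
α = (4/3)·(1 − 5.5006/8.2174) = 0.441

α = 0.441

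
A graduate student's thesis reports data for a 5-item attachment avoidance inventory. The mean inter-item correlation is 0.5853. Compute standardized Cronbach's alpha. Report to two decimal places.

Standardized α = k·r̄ / (1 + (k−1)·r̄) = 5 × 0.5853 / (1 + 4 × 0.5853)
  = 2.9265 / 3.3412 = 0.88

α = 0.88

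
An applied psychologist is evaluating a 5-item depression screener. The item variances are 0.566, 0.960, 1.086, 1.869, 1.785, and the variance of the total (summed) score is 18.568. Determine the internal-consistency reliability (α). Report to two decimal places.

α = 0.83

Σσᵢ² = 0.566 + 0.960 + 1.086 + 1.869 + 1.785 = 6.266
α = (k/(k−1))·(1 − Σσᵢ²/σ²_total) = (5/4)·(1 − 6.266/18.568) = 0.83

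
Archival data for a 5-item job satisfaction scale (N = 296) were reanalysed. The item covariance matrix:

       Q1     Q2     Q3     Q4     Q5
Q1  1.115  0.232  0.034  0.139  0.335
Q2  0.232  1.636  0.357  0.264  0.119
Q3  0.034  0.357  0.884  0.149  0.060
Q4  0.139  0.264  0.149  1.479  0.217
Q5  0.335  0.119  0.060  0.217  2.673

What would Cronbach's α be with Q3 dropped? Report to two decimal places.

Cronbach's α = 0.37

Remaining items: Q1, Q2, Q4, Q5 (k = 4).
ΣVar(i) = 1.115 + 1.636 + 1.479 + 2.673 = 6.903
σ²_total = 6.903 + 2 × 1.306 = 9.515
α (item deleted) = (4/3)·(1 − 6.903/9.515) = 0.37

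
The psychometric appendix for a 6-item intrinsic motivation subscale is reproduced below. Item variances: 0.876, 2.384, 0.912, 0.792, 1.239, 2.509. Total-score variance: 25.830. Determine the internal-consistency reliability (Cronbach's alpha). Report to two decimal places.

Σσᵢ² = 0.876 + 2.384 + 0.912 + 0.792 + 1.239 + 2.509 = 8.712
α = (k/(k−1))·(1 − Σσᵢ²/total variance) = (6/5)·(1 − 8.712/25.830) = 0.80

Cronbach's alpha = 0.80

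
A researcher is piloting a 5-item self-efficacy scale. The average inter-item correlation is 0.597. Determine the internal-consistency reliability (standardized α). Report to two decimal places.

standardized α = 0.88

Standardized α = k·r̄ / (1 + (k−1)·r̄) = 5 × 0.597 / (1 + 4 × 0.597)
  = 2.9850 / 3.3880 = 0.88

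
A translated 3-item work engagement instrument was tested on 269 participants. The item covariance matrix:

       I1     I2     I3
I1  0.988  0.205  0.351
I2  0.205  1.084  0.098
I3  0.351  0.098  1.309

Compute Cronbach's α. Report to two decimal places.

α = 0.42

Σσ²ᵢ = 0.988 + 1.084 + 1.309 = 3.381
Σ_{i<j} σ_ij = 0.654
total variance = 3.381 + 2 × 0.654 = 4.689
α = (k/(k−1))·(1 − Σσ²ᵢ/total variance) = (3/2)·(1 − 3.381/4.689) = 0.42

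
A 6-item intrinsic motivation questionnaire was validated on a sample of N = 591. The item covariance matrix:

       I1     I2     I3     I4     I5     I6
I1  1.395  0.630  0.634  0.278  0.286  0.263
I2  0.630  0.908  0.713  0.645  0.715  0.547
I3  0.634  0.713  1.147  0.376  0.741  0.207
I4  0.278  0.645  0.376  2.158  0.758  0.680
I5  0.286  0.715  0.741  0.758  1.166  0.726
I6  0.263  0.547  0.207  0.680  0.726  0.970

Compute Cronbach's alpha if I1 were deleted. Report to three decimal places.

Cronbach's alpha = 0.823

Remaining items: I2, I3, I4, I5, I6 (k = 5).
sum of item variances = 0.908 + 1.147 + 2.158 + 1.166 + 0.970 = 6.349
Var(T) = 6.349 + 2 × 6.108 = 18.565
α (item deleted) = (5/4)·(1 − 6.349/18.565) = 0.823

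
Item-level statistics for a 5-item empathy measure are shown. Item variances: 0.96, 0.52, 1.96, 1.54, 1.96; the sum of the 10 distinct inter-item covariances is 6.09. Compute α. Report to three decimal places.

Σσᵢ² = 0.96 + 0.52 + 1.96 + 1.54 + 1.96 = 6.94
Sum of distinct covariances = 6.09
Var(T) = Σσᵢ² + 2·Σcov = 6.94 + 2 × 6.09 = 19.12
α = (5/4)·(1 − 6.94/19.12) = 0.796

α = 0.796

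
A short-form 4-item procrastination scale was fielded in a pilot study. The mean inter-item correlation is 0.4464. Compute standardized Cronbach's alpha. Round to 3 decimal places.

standardized Cronbach's alpha = 0.763

Standardized α = k·r̄ / (1 + (k−1)·r̄) = 4 × 0.4464 / (1 + 3 × 0.4464)
  = 1.7856 / 2.3392 = 0.763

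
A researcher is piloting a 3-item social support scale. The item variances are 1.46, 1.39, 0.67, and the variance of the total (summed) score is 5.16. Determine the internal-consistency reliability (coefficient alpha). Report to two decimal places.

α = 0.48

ΣVar(i) = 1.46 + 1.39 + 0.67 = 3.52
α = (k/(k−1))·(1 − ΣVar(i)/σ²_total) = (3/2)·(1 − 3.52/5.16) = 0.48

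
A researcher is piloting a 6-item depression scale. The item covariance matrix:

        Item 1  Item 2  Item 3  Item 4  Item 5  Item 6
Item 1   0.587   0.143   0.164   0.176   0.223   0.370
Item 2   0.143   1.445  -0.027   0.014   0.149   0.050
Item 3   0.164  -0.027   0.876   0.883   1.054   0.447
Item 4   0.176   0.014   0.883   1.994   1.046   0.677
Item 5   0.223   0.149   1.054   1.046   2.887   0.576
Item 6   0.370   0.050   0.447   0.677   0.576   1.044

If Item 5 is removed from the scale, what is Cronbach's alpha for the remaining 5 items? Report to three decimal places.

Cronbach's alpha = 0.617

Remaining items: Item 1, Item 2, Item 3, Item 4, Item 6 (k = 5).
ΣVar(i) = 0.587 + 1.445 + 0.876 + 1.994 + 1.044 = 5.946
total variance = 5.946 + 2 × 2.897 = 11.740
α (item deleted) = (5/4)·(1 − 5.946/11.740) = 0.617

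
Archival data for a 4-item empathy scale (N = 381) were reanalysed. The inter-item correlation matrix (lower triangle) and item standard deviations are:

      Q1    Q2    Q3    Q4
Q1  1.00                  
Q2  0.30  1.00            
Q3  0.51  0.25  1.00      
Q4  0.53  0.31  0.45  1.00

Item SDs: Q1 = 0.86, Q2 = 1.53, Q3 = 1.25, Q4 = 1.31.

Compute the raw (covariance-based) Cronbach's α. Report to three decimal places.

Σσ²ᵢ = 0.86² + 1.53² + 1.25² + 1.31² = 6.3591
Covariances σ_ij = r_ij · s_i · s_j:
  σ(Q1,Q2) = 0.30 × 0.86 × 1.53 = 0.3947
  σ(Q1,Q3) = 0.51 × 0.86 × 1.25 = 0.5483
  σ(Q1,Q4) = 0.53 × 0.86 × 1.31 = 0.5971
  σ(Q2,Q3) = 0.25 × 1.53 × 1.25 = 0.4781
  σ(Q2,Q4) = 0.31 × 1.53 × 1.31 = 0.6213
  σ(Q3,Q4) = 0.45 × 1.25 × 1.31 = 0.7369
σ²_T = Σσ²ᵢ + 2·Σσ_ij = 6.3591 + 2 × 3.3764 = 13.1119
α = (4/3)·(1 − 6.3591/13.1119) = 0.687

Cronbach's α = 0.687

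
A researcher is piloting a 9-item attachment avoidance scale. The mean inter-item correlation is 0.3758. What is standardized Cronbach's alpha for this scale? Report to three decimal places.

Standardized α = k·r̄ / (1 + (k−1)·r̄) = 9 × 0.3758 / (1 + 8 × 0.3758)
  = 3.3822 / 4.0064 = 0.844

α = 0.844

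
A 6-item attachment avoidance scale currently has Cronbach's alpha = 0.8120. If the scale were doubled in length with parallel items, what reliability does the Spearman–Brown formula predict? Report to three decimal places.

Length factor m = 2
α' = m·α / (1 + (m−1)·α)
   = 2 × 0.8120 / (1 + (2 − 1) × 0.8120)
   = 1.6240 / 1.8120 = 0.896

predicted reliability = 0.896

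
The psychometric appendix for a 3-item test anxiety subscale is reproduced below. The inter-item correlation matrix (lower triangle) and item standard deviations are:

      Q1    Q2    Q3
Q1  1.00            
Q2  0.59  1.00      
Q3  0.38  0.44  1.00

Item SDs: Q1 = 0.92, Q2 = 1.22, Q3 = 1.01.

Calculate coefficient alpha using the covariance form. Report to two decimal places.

coefficient alpha = 0.72

Σσ²ᵢ = 0.92² + 1.22² + 1.01² = 3.3549
Covariances σ_ij = r_ij · s_i · s_j:
  σ(Q1,Q2) = 0.59 × 0.92 × 1.22 = 0.6622
  σ(Q1,Q3) = 0.38 × 0.92 × 1.01 = 0.3531
  σ(Q2,Q3) = 0.44 × 1.22 × 1.01 = 0.5422
σ²_T = Σσ²ᵢ + 2·Σσ_ij = 3.3549 + 2 × 1.5575 = 6.4699
α = (3/2)·(1 − 3.3549/6.4699) = 0.72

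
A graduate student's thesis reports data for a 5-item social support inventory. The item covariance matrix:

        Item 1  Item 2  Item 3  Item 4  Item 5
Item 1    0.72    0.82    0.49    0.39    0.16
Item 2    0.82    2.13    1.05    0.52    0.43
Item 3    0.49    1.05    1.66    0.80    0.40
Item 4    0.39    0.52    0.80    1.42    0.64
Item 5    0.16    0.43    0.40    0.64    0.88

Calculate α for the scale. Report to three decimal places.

Σσᵢ² = 0.72 + 2.13 + 1.66 + 1.42 + 0.88 = 6.81
Sum of off-diagonal covariances = 5.70
σ²_total = 6.81 + 2 × 5.70 = 18.21
α = (k/(k−1))·(1 − Σσᵢ²/σ²_total) = (5/4)·(1 − 6.81/18.21) = 0.783

α = 0.783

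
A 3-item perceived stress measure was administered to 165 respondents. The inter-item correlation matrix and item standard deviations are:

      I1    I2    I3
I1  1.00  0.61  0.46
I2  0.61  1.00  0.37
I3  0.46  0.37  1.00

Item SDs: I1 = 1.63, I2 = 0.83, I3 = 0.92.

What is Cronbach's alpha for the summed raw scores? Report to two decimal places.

Σσ²ᵢ = 1.63² + 0.83² + 0.92² = 4.1922
Covariances σ_ij = r_ij · s_i · s_j:
  σ(I1,I2) = 0.61 × 1.63 × 0.83 = 0.8253
  σ(I1,I3) = 0.46 × 1.63 × 0.92 = 0.6898
  σ(I2,I3) = 0.37 × 0.83 × 0.92 = 0.2825
σ²_T = Σσ²ᵢ + 2·Σσ_ij = 4.1922 + 2 × 1.7976 = 7.7874
α = (3/2)·(1 − 4.1922/7.7874) = 0.69

Cronbach's alpha = 0.69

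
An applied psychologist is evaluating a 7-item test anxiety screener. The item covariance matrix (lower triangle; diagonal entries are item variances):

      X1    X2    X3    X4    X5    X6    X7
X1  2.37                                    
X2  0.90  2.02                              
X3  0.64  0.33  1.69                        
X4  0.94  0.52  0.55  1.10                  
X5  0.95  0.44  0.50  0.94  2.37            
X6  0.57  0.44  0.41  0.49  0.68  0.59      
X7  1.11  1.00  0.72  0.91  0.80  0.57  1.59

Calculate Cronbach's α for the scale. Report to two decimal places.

Σσᵢ² = 2.37 + 2.02 + 1.69 + 1.10 + 2.37 + 0.59 + 1.59 = 11.73
Σ_{i<j} σ_ij = 14.41
total variance = 11.73 + 2 × 14.41 = 40.55
α = (k/(k−1))·(1 − Σσᵢ²/total variance) = (7/6)·(1 − 11.73/40.55) = 0.83

α = 0.83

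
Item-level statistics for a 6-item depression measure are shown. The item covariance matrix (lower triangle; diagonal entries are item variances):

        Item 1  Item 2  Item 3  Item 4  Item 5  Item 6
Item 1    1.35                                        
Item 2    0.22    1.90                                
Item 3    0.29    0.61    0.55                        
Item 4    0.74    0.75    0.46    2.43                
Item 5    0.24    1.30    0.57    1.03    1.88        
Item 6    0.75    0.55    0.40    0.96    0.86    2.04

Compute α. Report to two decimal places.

α = 0.79

sum of item variances = 1.35 + 1.90 + 0.55 + 2.43 + 1.88 + 2.04 = 10.15
Σ_{i<j} σ_ij = 9.73
total variance = 10.15 + 2 × 9.73 = 29.61
α = (k/(k−1))·(1 − sum of item variances/total variance) = (6/5)·(1 − 10.15/29.61) = 0.79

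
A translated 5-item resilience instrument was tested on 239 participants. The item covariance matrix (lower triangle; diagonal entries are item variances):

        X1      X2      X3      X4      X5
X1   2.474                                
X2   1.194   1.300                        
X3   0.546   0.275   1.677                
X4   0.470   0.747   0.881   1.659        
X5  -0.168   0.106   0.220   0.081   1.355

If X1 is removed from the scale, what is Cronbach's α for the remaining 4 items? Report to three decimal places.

Remaining items: X2, X3, X4, X5 (k = 4).
ΣVar(i) = 1.300 + 1.677 + 1.659 + 1.355 = 5.991
total variance = 5.991 + 2 × 2.310 = 10.611
α (item deleted) = (4/3)·(1 − 5.991/10.611) = 0.581

Cronbach's α = 0.581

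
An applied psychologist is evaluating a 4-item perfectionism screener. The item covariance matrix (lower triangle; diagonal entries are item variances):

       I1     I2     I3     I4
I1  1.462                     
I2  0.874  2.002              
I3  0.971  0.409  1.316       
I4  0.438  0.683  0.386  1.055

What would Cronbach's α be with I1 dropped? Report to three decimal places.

Remaining items: I2, I3, I4 (k = 3).
ΣVar(i) = 2.002 + 1.316 + 1.055 = 4.373
σ²_T = 4.373 + 2 × 1.478 = 7.329
α (item deleted) = (3/2)·(1 − 4.373/7.329) = 0.605

Cronbach's α = 0.605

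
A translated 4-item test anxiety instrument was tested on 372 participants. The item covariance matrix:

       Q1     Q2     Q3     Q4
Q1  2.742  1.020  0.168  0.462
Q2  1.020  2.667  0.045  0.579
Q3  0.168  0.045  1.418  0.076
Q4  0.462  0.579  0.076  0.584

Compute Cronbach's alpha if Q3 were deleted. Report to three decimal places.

Remaining items: Q1, Q2, Q4 (k = 3).
sum of item variances = 2.742 + 2.667 + 0.584 = 5.993
σ²_T = 5.993 + 2 × 2.061 = 10.115
α (item deleted) = (3/2)·(1 − 5.993/10.115) = 0.611

α = 0.611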